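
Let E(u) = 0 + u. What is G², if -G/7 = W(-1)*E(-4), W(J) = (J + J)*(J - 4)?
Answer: 78400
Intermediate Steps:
E(u) = u
W(J) = 2*J*(-4 + J) (W(J) = (2*J)*(-4 + J) = 2*J*(-4 + J))
G = 280 (G = -7*2*(-1)*(-4 - 1)*(-4) = -7*2*(-1)*(-5)*(-4) = -70*(-4) = -7*(-40) = 280)
G² = 280² = 78400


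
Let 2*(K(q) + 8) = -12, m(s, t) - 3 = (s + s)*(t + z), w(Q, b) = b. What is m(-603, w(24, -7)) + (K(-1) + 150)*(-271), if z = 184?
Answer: -250315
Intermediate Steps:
m(s, t) = 3 + 2*s*(184 + t) (m(s, t) = 3 + (s + s)*(t + 184) = 3 + (2*s)*(184 + t) = 3 + 2*s*(184 + t))
K(q) = -14 (K(q) = -8 + (1/2)*(-12) = -8 - 6 = -14)
m(-603, w(24, -7)) + (K(-1) + 150)*(-271) = (3 + 368*(-603) + 2*(-603)*(-7)) + (-14 + 150)*(-271) = (3 - 221904 + 8442) + 136*(-271) = -213459 - 36856 = -250315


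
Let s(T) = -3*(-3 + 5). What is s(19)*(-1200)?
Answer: 7200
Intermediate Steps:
s(T) = -6 (s(T) = -3*2 = -6)
s(19)*(-1200) = -6*(-1200) = 7200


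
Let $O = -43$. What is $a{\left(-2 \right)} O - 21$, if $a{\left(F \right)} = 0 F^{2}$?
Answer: $-21$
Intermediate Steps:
$a{\left(F \right)} = 0$
$a{\left(-2 \right)} O - 21 = 0 \left(-43\right) - 21 = 0 - 21 = -21$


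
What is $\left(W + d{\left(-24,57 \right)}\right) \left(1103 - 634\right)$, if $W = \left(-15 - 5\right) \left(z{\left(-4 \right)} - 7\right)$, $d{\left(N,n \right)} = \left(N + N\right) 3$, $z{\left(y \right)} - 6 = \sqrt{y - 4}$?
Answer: $-58156 - 18760 i \sqrt{2} \approx -58156.0 - 26531.0 i$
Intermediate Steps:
$z{\left(y \right)} = 6 + \sqrt{-4 + y}$ ($z{\left(y \right)} = 6 + \sqrt{y - 4} = 6 + \sqrt{-4 + y}$)
$d{\left(N,n \right)} = 6 N$ ($d{\left(N,n \right)} = 2 N 3 = 6 N$)
$W = 20 - 40 i \sqrt{2}$ ($W = \left(-15 - 5\right) \left(\left(6 + \sqrt{-4 - 4}\right) - 7\right) = \left(-15 - 5\right) \left(\left(6 + \sqrt{-8}\right) - 7\right) = - 20 \left(\left(6 + 2 i \sqrt{2}\right) - 7\right) = - 20 \left(-1 + 2 i \sqrt{2}\right) = 20 - 40 i \sqrt{2} \approx 20.0 - 56.569 i$)
$\left(W + d{\left(-24,57 \right)}\right) \left(1103 - 634\right) = \left(\left(20 - 40 i \sqrt{2}\right) + 6 \left(-24\right)\right) \left(1103 - 634\right) = \left(\left(20 - 40 i \sqrt{2}\right) - 144\right) 469 = \left(-124 - 40 i \sqrt{2}\right) 469 = -58156 - 18760 i \sqrt{2}$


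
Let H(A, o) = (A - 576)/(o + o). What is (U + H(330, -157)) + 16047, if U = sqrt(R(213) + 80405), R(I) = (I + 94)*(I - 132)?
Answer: 2519502/157 + 2*sqrt(26318) ≈ 16372.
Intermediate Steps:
R(I) = (-132 + I)*(94 + I) (R(I) = (94 + I)*(-132 + I) = (-132 + I)*(94 + I))
H(A, o) = (-576 + A)/(2*o) (H(A, o) = (-576 + A)/((2*o)) = (-576 + A)*(1/(2*o)) = (-576 + A)/(2*o))
U = 2*sqrt(26318) (U = sqrt((-12408 + 213**2 - 38*213) + 80405) = sqrt((-12408 + 45369 - 8094) + 80405) = sqrt(24867 + 80405) = sqrt(105272) = 2*sqrt(26318) ≈ 324.46)
(U + H(330, -157)) + 16047 = (2*sqrt(26318) + (1/2)*(-576 + 330)/(-157)) + 16047 = (2*sqrt(26318) + (1/2)*(-1/157)*(-246)) + 16047 = (2*sqrt(26318) + 123/157) + 16047 = (123/157 + 2*sqrt(26318)) + 16047 = 2519502/157 + 2*sqrt(26318)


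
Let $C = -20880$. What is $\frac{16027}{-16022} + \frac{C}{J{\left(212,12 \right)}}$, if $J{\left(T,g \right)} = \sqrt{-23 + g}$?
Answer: $- \frac{16027}{16022} + \frac{20880 i \sqrt{11}}{11} \approx -1.0003 + 6295.6 i$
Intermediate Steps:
$\frac{16027}{-16022} + \frac{C}{J{\left(212,12 \right)}} = \frac{16027}{-16022} - \frac{20880}{\sqrt{-23 + 12}} = 16027 \left(- \frac{1}{16022}\right) - \frac{20880}{\sqrt{-11}} = - \frac{16027}{16022} - \frac{20880}{i \sqrt{11}} = - \frac{16027}{16022} - 20880 \left(- \frac{i \sqrt{11}}{11}\right) = - \frac{16027}{16022} + \frac{20880 i \sqrt{11}}{11}$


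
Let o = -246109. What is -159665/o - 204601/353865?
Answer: 198248636/2809334235 ≈ 0.070568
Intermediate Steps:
-159665/o - 204601/353865 = -159665/(-246109) - 204601/353865 = -159665*(-1/246109) - 204601*1/353865 = 159665/246109 - 204601/353865 = 198248636/2809334235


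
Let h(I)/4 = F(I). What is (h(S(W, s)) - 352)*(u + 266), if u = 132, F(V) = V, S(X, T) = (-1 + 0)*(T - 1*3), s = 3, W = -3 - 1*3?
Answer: -140096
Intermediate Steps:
W = -6 (W = -3 - 3 = -6)
S(X, T) = 3 - T (S(X, T) = -(T - 3) = -(-3 + T) = 3 - T)
h(I) = 4*I
(h(S(W, s)) - 352)*(u + 266) = (4*(3 - 1*3) - 352)*(132 + 266) = (4*(3 - 3) - 352)*398 = (4*0 - 352)*398 = (0 - 352)*398 = -352*398 = -140096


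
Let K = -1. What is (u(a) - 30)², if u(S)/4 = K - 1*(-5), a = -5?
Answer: 196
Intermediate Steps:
u(S) = 16 (u(S) = 4*(-1 - 1*(-5)) = 4*(-1 + 5) = 4*4 = 16)
(u(a) - 30)² = (16 - 30)² = (-14)² = 196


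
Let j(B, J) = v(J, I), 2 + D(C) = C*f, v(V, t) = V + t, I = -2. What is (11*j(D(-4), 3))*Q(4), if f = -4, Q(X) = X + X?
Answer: 88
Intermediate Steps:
Q(X) = 2*X
D(C) = -2 - 4*C (D(C) = -2 + C*(-4) = -2 - 4*C)
j(B, J) = -2 + J (j(B, J) = J - 2 = -2 + J)
(11*j(D(-4), 3))*Q(4) = (11*(-2 + 3))*(2*4) = (11*1)*8 = 11*8 = 88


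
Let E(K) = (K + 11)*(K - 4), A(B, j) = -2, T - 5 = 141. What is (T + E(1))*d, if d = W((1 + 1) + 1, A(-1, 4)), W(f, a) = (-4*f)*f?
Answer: -3960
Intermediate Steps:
T = 146 (T = 5 + 141 = 146)
W(f, a) = -4*f**2
E(K) = (-4 + K)*(11 + K) (E(K) = (11 + K)*(-4 + K) = (-4 + K)*(11 + K))
d = -36 (d = -4*((1 + 1) + 1)**2 = -4*(2 + 1)**2 = -4*3**2 = -4*9 = -36)
(T + E(1))*d = (146 + (-44 + 1**2 + 7*1))*(-36) = (146 + (-44 + 1 + 7))*(-36) = (146 - 36)*(-36) = 110*(-36) = -3960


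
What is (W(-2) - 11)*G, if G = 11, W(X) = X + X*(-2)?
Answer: -99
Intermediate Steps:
W(X) = -X (W(X) = X - 2*X = -X)
(W(-2) - 11)*G = (-1*(-2) - 11)*11 = (2 - 11)*11 = -9*11 = -99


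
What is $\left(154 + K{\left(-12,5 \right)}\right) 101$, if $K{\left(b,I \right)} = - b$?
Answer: $16766$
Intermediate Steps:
$\left(154 + K{\left(-12,5 \right)}\right) 101 = \left(154 - -12\right) 101 = \left(154 + 12\right) 101 = 166 \cdot 101 = 16766$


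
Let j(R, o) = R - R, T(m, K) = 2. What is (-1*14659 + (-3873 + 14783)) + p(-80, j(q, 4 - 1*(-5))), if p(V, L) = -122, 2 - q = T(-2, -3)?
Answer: -3871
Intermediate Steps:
q = 0 (q = 2 - 1*2 = 2 - 2 = 0)
j(R, o) = 0
(-1*14659 + (-3873 + 14783)) + p(-80, j(q, 4 - 1*(-5))) = (-1*14659 + (-3873 + 14783)) - 122 = (-14659 + 10910) - 122 = -3749 - 122 = -3871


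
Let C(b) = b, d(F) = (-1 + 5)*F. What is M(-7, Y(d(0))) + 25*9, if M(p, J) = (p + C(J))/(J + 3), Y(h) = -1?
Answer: 221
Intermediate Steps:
d(F) = 4*F
M(p, J) = (J + p)/(3 + J) (M(p, J) = (p + J)/(J + 3) = (J + p)/(3 + J))
M(-7, Y(d(0))) + 25*9 = (-1 - 7)/(3 - 1) + 25*9 = -8/2 + 225 = (½)*(-8) + 225 = -4 + 225 = 221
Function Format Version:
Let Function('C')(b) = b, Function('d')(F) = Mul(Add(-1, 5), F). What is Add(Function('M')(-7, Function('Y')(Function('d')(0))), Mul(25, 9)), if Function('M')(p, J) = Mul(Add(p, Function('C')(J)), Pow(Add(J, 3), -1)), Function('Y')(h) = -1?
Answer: 221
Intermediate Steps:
Function('d')(F) = Mul(4, F)
Function('M')(p, J) = Mul(Pow(Add(3, J), -1), Add(J, p)) (Function('M')(p, J) = Mul(Add(p, J), Pow(Add(J, 3), -1)) = Mul(Add(J, p), Pow(Add(3, J), -1)) = Mul(Pow(Add(3, J), -1), Add(J, p)))
Add(Function('M')(-7, Function('Y')(Function('d')(0))), Mul(25, 9)) = Add(Mul(Pow(Add(3, -1), -1), Add(-1, -7)), Mul(25, 9)) = Add(Mul(Pow(2, -1), -8), 225) = Add(Mul(Rational(1, 2), -8), 225) = Add(-4, 225) = 221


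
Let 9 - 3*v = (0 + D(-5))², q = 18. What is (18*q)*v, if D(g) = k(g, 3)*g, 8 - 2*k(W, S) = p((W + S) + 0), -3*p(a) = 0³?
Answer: -42228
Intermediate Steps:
p(a) = 0 (p(a) = -⅓*0³ = -⅓*0 = 0)
k(W, S) = 4 (k(W, S) = 4 - ½*0 = 4 + 0 = 4)
D(g) = 4*g
v = -391/3 (v = 3 - (0 + 4*(-5))²/3 = 3 - (0 - 20)²/3 = 3 - ⅓*(-20)² = 3 - ⅓*400 = 3 - 400/3 = -391/3 ≈ -130.33)
(18*q)*v = (18*18)*(-391/3) = 324*(-391/3) = -42228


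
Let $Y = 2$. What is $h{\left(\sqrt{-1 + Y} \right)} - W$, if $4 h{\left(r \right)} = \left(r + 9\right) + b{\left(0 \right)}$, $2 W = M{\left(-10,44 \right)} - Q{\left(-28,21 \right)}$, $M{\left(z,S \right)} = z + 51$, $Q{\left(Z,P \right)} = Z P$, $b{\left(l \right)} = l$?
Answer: $-312$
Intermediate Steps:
$Q{\left(Z,P \right)} = P Z$
$M{\left(z,S \right)} = 51 + z$
$W = \frac{629}{2}$ ($W = \frac{\left(51 - 10\right) - 21 \left(-28\right)}{2} = \frac{41 - -588}{2} = \frac{41 + 588}{2} = \frac{1}{2} \cdot 629 = \frac{629}{2} \approx 314.5$)
$h{\left(r \right)} = \frac{9}{4} + \frac{r}{4}$ ($h{\left(r \right)} = \frac{\left(r + 9\right) + 0}{4} = \frac{\left(9 + r\right) + 0}{4} = \frac{9 + r}{4} = \frac{9}{4} + \frac{r}{4}$)
$h{\left(\sqrt{-1 + Y} \right)} - W = \left(\frac{9}{4} + \frac{\sqrt{-1 + 2}}{4}\right) - \frac{629}{2} = \left(\frac{9}{4} + \frac{\sqrt{1}}{4}\right) - \frac{629}{2} = \left(\frac{9}{4} + \frac{1}{4} \cdot 1\right) - \frac{629}{2} = \left(\frac{9}{4} + \frac{1}{4}\right) - \frac{629}{2} = \frac{5}{2} - \frac{629}{2} = -312$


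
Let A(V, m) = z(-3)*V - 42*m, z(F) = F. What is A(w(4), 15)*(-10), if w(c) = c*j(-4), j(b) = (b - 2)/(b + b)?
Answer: 6390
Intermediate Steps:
j(b) = (-2 + b)/(2*b) (j(b) = (-2 + b)/((2*b)) = (-2 + b)*(1/(2*b)) = (-2 + b)/(2*b))
w(c) = 3*c/4 (w(c) = c*((½)*(-2 - 4)/(-4)) = c*((½)*(-¼)*(-6)) = c*(¾) = 3*c/4)
A(V, m) = -42*m - 3*V (A(V, m) = -3*V - 42*m = -42*m - 3*V)
A(w(4), 15)*(-10) = (-42*15 - 9*4/4)*(-10) = (-630 - 3*3)*(-10) = (-630 - 9)*(-10) = -639*(-10) = 6390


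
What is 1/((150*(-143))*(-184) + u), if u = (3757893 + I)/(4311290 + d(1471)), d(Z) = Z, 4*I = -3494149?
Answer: 17251044/68086431996623 ≈ 2.5337e-7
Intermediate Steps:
I = -3494149/4 (I = (¼)*(-3494149) = -3494149/4 ≈ -8.7354e+5)
u = 11537423/17251044 (u = (3757893 - 3494149/4)/(4311290 + 1471) = (11537423/4)/4312761 = (11537423/4)*(1/4312761) = 11537423/17251044 ≈ 0.66880)
1/((150*(-143))*(-184) + u) = 1/((150*(-143))*(-184) + 11537423/17251044) = 1/(-21450*(-184) + 11537423/17251044) = 1/(3946800 + 11537423/17251044) = 1/(68086431996623/17251044) = 17251044/68086431996623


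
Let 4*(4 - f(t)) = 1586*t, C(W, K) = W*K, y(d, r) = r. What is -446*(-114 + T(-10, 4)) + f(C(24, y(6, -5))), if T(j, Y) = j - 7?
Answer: 106010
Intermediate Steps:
T(j, Y) = -7 + j
C(W, K) = K*W
f(t) = 4 - 793*t/2
-446*(-114 + T(-10, 4)) + f(C(24, y(6, -5))) = -446*(-114 + (-7 - 10)) + (4 - (-3965)*24/2) = -446*(-114 - 17) + (4 - 793/2*(-120)) = -446*(-131) + (4 + 47580) = 58426 + 47584 = 106010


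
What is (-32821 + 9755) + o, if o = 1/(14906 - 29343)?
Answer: -333003843/14437 ≈ -23066.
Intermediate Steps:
o = -1/14437 (o = 1/(-14437) = -1/14437 ≈ -6.9266e-5)
(-32821 + 9755) + o = (-32821 + 9755) - 1/14437 = -23066 - 1/14437 = -333003843/14437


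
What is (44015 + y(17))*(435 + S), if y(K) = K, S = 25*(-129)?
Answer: -122849280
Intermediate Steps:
S = -3225
(44015 + y(17))*(435 + S) = (44015 + 17)*(435 - 3225) = 44032*(-2790) = -122849280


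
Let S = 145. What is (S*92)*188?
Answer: 2507920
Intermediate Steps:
(S*92)*188 = (145*92)*188 = 13340*188 = 2507920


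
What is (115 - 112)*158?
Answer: 474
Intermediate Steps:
(115 - 112)*158 = 3*158 = 474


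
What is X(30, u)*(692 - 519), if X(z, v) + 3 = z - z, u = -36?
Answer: -519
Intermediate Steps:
X(z, v) = -3 (X(z, v) = -3 + (z - z) = -3 + 0 = -3)
X(30, u)*(692 - 519) = -3*(692 - 519) = -3*173 = -519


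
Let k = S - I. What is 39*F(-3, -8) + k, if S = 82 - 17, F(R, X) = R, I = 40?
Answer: -92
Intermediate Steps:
S = 65
k = 25 (k = 65 - 1*40 = 65 - 40 = 25)
39*F(-3, -8) + k = 39*(-3) + 25 = -117 + 25 = -92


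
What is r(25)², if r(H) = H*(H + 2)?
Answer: 455625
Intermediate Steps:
r(H) = H*(2 + H)
r(25)² = (25*(2 + 25))² = (25*27)² = 675² = 455625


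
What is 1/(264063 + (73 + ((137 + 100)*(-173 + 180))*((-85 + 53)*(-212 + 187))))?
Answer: 1/1591336 ≈ 6.2840e-7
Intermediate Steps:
1/(264063 + (73 + ((137 + 100)*(-173 + 180))*((-85 + 53)*(-212 + 187)))) = 1/(264063 + (73 + (237*7)*(-32*(-25)))) = 1/(264063 + (73 + 1659*800)) = 1/(264063 + (73 + 1327200)) = 1/(264063 + 1327273) = 1/1591336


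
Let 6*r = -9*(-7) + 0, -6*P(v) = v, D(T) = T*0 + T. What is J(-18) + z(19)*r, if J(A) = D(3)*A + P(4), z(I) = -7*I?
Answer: -8707/6 ≈ -1451.2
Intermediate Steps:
D(T) = T (D(T) = 0 + T = T)
P(v) = -v/6
r = 21/2 (r = (-9*(-7) + 0)/6 = (63 + 0)/6 = (⅙)*63 = 21/2 ≈ 10.500)
J(A) = -⅔ + 3*A (J(A) = 3*A - ⅙*4 = 3*A - ⅔ = -⅔ + 3*A)
J(-18) + z(19)*r = (-⅔ + 3*(-18)) - 7*19*(21/2) = (-⅔ - 54) - 133*21/2 = -164/3 - 2793/2 = -8707/6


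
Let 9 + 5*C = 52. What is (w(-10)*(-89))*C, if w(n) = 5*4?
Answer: -15308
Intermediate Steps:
w(n) = 20
C = 43/5 (C = -9/5 + (1/5)*52 = -9/5 + 52/5 = 43/5 ≈ 8.6000)
(w(-10)*(-89))*C = (20*(-89))*(43/5) = -1780*43/5 = -15308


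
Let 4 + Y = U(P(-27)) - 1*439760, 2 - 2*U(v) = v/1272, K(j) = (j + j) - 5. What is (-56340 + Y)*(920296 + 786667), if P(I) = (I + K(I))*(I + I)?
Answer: -179528507214749/212 ≈ -8.4683e+11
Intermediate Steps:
K(j) = -5 + 2*j (K(j) = 2*j - 5 = -5 + 2*j)
P(I) = 2*I*(-5 + 3*I) (P(I) = (I + (-5 + 2*I))*(I + I) = (-5 + 3*I)*(2*I) = 2*I*(-5 + 3*I))
U(v) = 1 - v/2544 (U(v) = 1 - v/(2*1272) = 1 - v/2544)
Y = -93230143/212 (Y = -4 + ((1 - (-27)*(-5 + 3*(-27))/1272) - 1*439760) = -4 + ((1 - (-27)*(-5 - 81)/1272) - 439760) = -4 + ((1 - (-27)*(-86)/1272) - 439760) = -4 + ((1 - 1/2544*4644) - 439760) = -4 + ((1 - 387/212) - 439760) = -4 + (-175/212 - 439760) = -4 - 93229295/212 = -93230143/212 ≈ -4.3977e+5)
(-56340 + Y)*(920296 + 786667) = (-56340 - 93230143/212)*(920296 + 786667) = -105174223/212*1706963 = -179528507214749/212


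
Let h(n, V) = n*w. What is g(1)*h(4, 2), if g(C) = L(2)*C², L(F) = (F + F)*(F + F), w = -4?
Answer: -256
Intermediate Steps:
h(n, V) = -4*n (h(n, V) = n*(-4) = -4*n)
L(F) = 4*F² (L(F) = (2*F)*(2*F) = 4*F²)
g(C) = 16*C² (g(C) = (4*2²)*C² = (4*4)*C² = 16*C²)
g(1)*h(4, 2) = (16*1²)*(-4*4) = (16*1)*(-16) = 16*(-16) = -256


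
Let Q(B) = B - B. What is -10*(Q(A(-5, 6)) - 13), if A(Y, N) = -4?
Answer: 130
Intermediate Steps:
Q(B) = 0
-10*(Q(A(-5, 6)) - 13) = -10*(0 - 13) = -10*(-13) = 130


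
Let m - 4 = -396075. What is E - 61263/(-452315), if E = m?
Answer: -179148793102/452315 ≈ -3.9607e+5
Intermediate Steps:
m = -396071 (m = 4 - 396075 = -396071)
E = -396071
E - 61263/(-452315) = -396071 - 61263/(-452315) = -396071 - 61263*(-1/452315) = -396071 + 61263/452315 = -179148793102/452315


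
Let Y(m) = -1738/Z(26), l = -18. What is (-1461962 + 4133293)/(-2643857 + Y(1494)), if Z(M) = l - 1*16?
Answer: -45412627/44944700 ≈ -1.0104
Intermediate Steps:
Z(M) = -34 (Z(M) = -18 - 1*16 = -18 - 16 = -34)
Y(m) = 869/17 (Y(m) = -1738/(-34) = -1738*(-1/34) = 869/17)
(-1461962 + 4133293)/(-2643857 + Y(1494)) = (-1461962 + 4133293)/(-2643857 + 869/17) = 2671331/(-44944700/17) = 2671331*(-17/44944700) = -45412627/44944700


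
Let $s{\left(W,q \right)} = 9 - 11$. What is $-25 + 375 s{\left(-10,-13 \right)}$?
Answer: $-775$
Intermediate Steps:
$s{\left(W,q \right)} = -2$ ($s{\left(W,q \right)} = 9 - 11 = -2$)
$-25 + 375 s{\left(-10,-13 \right)} = -25 + 375 \left(-2\right) = -25 - 750 = -775$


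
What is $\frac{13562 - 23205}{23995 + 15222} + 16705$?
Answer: $\frac{655110342}{39217} \approx 16705.0$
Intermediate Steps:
$\frac{13562 - 23205}{23995 + 15222} + 16705 = - \frac{9643}{39217} + 16705 = \frac{655110342}{39217}$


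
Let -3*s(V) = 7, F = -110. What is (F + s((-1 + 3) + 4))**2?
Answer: 113569/9 ≈ 12619.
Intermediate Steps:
s(V) = -7/3 (s(V) = -1/3*7 = -7/3)
(F + s((-1 + 3) + 4))**2 = (-110 - 7/3)**2 = (-337/3)**2 = 113569/9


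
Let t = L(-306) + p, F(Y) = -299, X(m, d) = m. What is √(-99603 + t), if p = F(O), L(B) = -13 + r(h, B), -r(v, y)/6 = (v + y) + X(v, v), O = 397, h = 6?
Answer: I*√98151 ≈ 313.29*I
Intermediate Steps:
r(v, y) = -12*v - 6*y (r(v, y) = -6*((v + y) + v) = -6*(y + 2*v) = -12*v - 6*y)
L(B) = -85 - 6*B (L(B) = -13 + (-12*6 - 6*B) = -13 + (-72 - 6*B) = -85 - 6*B)
p = -299
t = 1452 (t = (-85 - 6*(-306)) - 299 = (-85 + 1836) - 299 = 1751 - 299 = 1452)
√(-99603 + t) = √(-99603 + 1452) = √(-98151) = I*√98151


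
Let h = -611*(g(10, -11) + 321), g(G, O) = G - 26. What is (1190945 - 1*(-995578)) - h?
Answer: 2372878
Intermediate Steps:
g(G, O) = -26 + G
h = -186355 (h = -611*((-26 + 10) + 321) = -611*(-16 + 321) = -611*305 = -186355)
(1190945 - 1*(-995578)) - h = (1190945 - 1*(-995578)) - 1*(-186355) = (1190945 + 995578) + 186355 = 2186523 + 186355 = 2372878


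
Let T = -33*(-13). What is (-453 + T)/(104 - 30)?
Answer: -12/37 ≈ -0.32432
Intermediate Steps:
T = 429
(-453 + T)/(104 - 30) = (-453 + 429)/(104 - 30) = -24/74 = -24*1/74 = -12/37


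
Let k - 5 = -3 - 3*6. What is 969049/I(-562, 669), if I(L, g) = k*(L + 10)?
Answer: 969049/8832 ≈ 109.72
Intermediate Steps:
k = -16 (k = 5 + (-3 - 3*6) = 5 + (-3 - 18) = 5 - 21 = -16)
I(L, g) = -160 - 16*L (I(L, g) = -16*(L + 10) = -16*(10 + L) = -160 - 16*L)
969049/I(-562, 669) = 969049/(-160 - 16*(-562)) = 969049/(-160 + 8992) = 969049/8832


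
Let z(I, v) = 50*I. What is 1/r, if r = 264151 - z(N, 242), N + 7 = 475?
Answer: 1/240751 ≈ 4.1537e-6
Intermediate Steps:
N = 468 (N = -7 + 475 = 468)
r = 240751 (r = 264151 - 50*468 = 264151 - 1*23400 = 264151 - 23400 = 240751)
1/r = 1/240751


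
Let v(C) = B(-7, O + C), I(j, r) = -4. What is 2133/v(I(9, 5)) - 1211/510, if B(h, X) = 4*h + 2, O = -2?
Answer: -279829/3315 ≈ -84.413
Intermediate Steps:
B(h, X) = 2 + 4*h
v(C) = -26 (v(C) = 2 + 4*(-7) = 2 - 28 = -26)
2133/v(I(9, 5)) - 1211/510 = 2133/(-26) - 1211/510 = 2133*(-1/26) - 1211*1/510 = -2133/26 - 1211/510 = -279829/3315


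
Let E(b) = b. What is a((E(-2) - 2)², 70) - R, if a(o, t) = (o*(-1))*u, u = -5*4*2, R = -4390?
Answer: 5030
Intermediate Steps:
u = -40 (u = -20*2 = -40)
a(o, t) = 40*o (a(o, t) = (o*(-1))*(-40) = -o*(-40) = 40*o)
a((E(-2) - 2)², 70) - R = 40*(-2 - 2)² - 1*(-4390) = 40*(-4)² + 4390 = 40*16 + 4390 = 640 + 4390 = 5030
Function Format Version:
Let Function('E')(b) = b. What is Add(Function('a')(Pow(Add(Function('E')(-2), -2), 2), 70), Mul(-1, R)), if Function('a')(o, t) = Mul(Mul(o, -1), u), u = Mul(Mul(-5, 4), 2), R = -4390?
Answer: 5030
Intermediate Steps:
u = -40 (u = Mul(-20, 2) = -40)
Function('a')(o, t) = Mul(40, o) (Function('a')(o, t) = Mul(Mul(o, -1), -40) = Mul(Mul(-1, o), -40) = Mul(40, o))
Add(Function('a')(Pow(Add(Function('E')(-2), -2), 2), 70), Mul(-1, R)) = Add(Mul(40, Pow(Add(-2, -2), 2)), Mul(-1, -4390)) = Add(Mul(40, Pow(-4, 2)), 4390) = Add(Mul(40, 16), 4390) = Add(640, 4390) = 5030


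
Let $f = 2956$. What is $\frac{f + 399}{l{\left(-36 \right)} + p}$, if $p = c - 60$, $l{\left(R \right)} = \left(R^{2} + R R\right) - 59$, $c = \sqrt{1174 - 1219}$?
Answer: $\frac{8296915}{6115774} - \frac{10065 i \sqrt{5}}{6115774} \approx 1.3566 - 0.00368 i$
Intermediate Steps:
$c = 3 i \sqrt{5}$ ($c = \sqrt{-45} = 3 i \sqrt{5} \approx 6.7082 i$)
$l{\left(R \right)} = -59 + 2 R^{2}$ ($l{\left(R \right)} = \left(R^{2} + R^{2}\right) - 59 = 2 R^{2} - 59 = -59 + 2 R^{2}$)
$p = -60 + 3 i \sqrt{5}$ ($p = 3 i \sqrt{5} - 60 = -60 + 3 i \sqrt{5} \approx -60.0 + 6.7082 i$)
$\frac{f + 399}{l{\left(-36 \right)} + p} = \frac{2956 + 399}{\left(-59 + 2 \left(-36\right)^{2}\right) - \left(60 - 3 i \sqrt{5}\right)} = \frac{3355}{\left(-59 + 2 \cdot 1296\right) - \left(60 - 3 i \sqrt{5}\right)} = \frac{3355}{\left(-59 + 2592\right) - \left(60 - 3 i \sqrt{5}\right)} = \frac{3355}{2533 - \left(60 - 3 i \sqrt{5}\right)} = \frac{3355}{2473 + 3 i \sqrt{5}}$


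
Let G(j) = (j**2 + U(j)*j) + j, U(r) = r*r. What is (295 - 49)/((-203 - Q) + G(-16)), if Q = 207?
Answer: -41/711 ≈ -0.057665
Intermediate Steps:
U(r) = r**2
G(j) = j + j**2 + j**3 (G(j) = (j**2 + j**2*j) + j = (j**2 + j**3) + j = j + j**2 + j**3)
(295 - 49)/((-203 - Q) + G(-16)) = (295 - 49)/((-203 - 1*207) - 16*(1 - 16 + (-16)**2)) = 246/((-203 - 207) - 16*(1 - 16 + 256)) = 246/(-410 - 16*241) = 246/(-410 - 3856) = 246/(-4266) = 246*(-1/4266) = -41/711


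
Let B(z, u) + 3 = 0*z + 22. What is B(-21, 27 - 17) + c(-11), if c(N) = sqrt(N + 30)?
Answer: 19 + sqrt(19) ≈ 23.359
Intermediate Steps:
B(z, u) = 19 (B(z, u) = -3 + (0*z + 22) = -3 + (0 + 22) = -3 + 22 = 19)
c(N) = sqrt(30 + N)
B(-21, 27 - 17) + c(-11) = 19 + sqrt(30 - 11) = 19 + sqrt(19)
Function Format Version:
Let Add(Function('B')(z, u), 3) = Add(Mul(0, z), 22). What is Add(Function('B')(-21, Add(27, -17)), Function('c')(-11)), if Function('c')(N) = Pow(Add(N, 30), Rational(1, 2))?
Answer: Add(19, Pow(19, Rational(1, 2))) ≈ 23.359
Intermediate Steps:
Function('B')(z, u) = 19 (Function('B')(z, u) = Add(-3, Add(Mul(0, z), 22)) = Add(-3, Add(0, 22)) = Add(-3, 22) = 19)
Function('c')(N) = Pow(Add(30, N), Rational(1, 2))
Add(Function('B')(-21, Add(27, -17)), Function('c')(-11)) = Add(19, Pow(Add(30, -11), Rational(1, 2))) = Add(19, Pow(19, Rational(1, 2)))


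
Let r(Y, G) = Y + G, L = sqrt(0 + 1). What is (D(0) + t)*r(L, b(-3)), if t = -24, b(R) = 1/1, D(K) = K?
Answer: -48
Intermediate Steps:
L = 1 (L = sqrt(1) = 1)
b(R) = 1
r(Y, G) = G + Y
(D(0) + t)*r(L, b(-3)) = (0 - 24)*(1 + 1) = -24*2 = -48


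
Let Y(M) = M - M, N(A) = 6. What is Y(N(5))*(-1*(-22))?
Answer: 0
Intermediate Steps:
Y(M) = 0
Y(N(5))*(-1*(-22)) = 0*(-1*(-22)) = 0*22 = 0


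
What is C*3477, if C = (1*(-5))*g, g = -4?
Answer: 69540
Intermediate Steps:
C = 20 (C = (1*(-5))*(-4) = -5*(-4) = 20)
C*3477 = 20*3477 = 69540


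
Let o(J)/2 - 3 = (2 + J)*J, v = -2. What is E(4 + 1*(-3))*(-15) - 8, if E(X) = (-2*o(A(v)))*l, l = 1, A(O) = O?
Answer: 172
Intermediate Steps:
o(J) = 6 + 2*J*(2 + J) (o(J) = 6 + 2*((2 + J)*J) = 6 + 2*(J*(2 + J)) = 6 + 2*J*(2 + J))
E(X) = -12 (E(X) = -2*(6 + 2*(-2)² + 4*(-2))*1 = -2*(6 + 2*4 - 8)*1 = -2*(6 + 8 - 8)*1 = -2*6*1 = -12*1 = -12)
E(4 + 1*(-3))*(-15) - 8 = -12*(-15) - 8 = 180 - 8 = 172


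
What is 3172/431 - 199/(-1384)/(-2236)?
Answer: 9816061559/1333782944 ≈ 7.3596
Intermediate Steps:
3172/431 - 199/(-1384)/(-2236) = 3172*(1/431) - 199*(-1/1384)*(-1/2236) = 3172/431 + (199/1384)*(-1/2236) = 3172/431 - 199/3094624 = 9816061559/1333782944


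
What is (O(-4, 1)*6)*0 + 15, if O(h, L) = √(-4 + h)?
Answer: 15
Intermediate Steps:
(O(-4, 1)*6)*0 + 15 = (√(-4 - 4)*6)*0 + 15 = (√(-8)*6)*0 + 15 = ((2*I*√2)*6)*0 + 15 = (12*I*√2)*0 + 15 = 0 + 15 = 15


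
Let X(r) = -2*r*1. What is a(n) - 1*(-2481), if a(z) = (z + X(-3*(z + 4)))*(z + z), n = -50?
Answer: 35081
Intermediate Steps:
X(r) = -2*r
a(z) = 2*z*(24 + 7*z) (a(z) = (z - (-6)*(z + 4))*(z + z) = (z - (-6)*(4 + z))*(2*z) = (z - 2*(-12 - 3*z))*(2*z) = (z + (24 + 6*z))*(2*z) = (24 + 7*z)*(2*z) = 2*z*(24 + 7*z))
a(n) - 1*(-2481) = 2*(-50)*(24 + 7*(-50)) - 1*(-2481) = 2*(-50)*(24 - 350) + 2481 = 2*(-50)*(-326) + 2481 = 32600 + 2481 = 35081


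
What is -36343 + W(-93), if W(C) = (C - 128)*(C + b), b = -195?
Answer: 27305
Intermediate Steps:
W(C) = (-195 + C)*(-128 + C) (W(C) = (C - 128)*(C - 195) = (-128 + C)*(-195 + C) = (-195 + C)*(-128 + C))
-36343 + W(-93) = -36343 + (24960 + (-93)² - 323*(-93)) = -36343 + (24960 + 8649 + 30039) = -36343 + 63648 = 27305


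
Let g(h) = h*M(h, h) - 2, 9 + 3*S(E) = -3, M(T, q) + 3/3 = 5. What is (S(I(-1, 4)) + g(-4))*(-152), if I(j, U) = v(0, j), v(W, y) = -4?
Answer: 3344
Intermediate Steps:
I(j, U) = -4
M(T, q) = 4 (M(T, q) = -1 + 5 = 4)
S(E) = -4 (S(E) = -3 + (⅓)*(-3) = -3 - 1 = -4)
g(h) = -2 + 4*h (g(h) = h*4 - 2 = 4*h - 2 = -2 + 4*h)
(S(I(-1, 4)) + g(-4))*(-152) = (-4 + (-2 + 4*(-4)))*(-152) = (-4 + (-2 - 16))*(-152) = (-4 - 18)*(-152) = -22*(-152) = 3344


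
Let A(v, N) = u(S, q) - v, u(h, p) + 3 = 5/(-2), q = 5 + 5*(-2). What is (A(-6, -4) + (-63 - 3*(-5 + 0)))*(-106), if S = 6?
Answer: 5035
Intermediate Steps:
q = -5 (q = 5 - 10 = -5)
u(h, p) = -11/2 (u(h, p) = -3 + 5/(-2) = -3 + 5*(-½) = -3 - 5/2 = -11/2)
A(v, N) = -11/2 - v
(A(-6, -4) + (-63 - 3*(-5 + 0)))*(-106) = ((-11/2 - 1*(-6)) + (-63 - 3*(-5 + 0)))*(-106) = ((-11/2 + 6) + (-63 - 3*(-5)))*(-106) = (½ + (-63 + 15))*(-106) = (½ - 48)*(-106) = -95/2*(-106) = 5035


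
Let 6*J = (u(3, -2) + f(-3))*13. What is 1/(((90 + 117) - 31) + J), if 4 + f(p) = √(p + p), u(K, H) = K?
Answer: 6258/1088863 - 78*I*√6/1088863 ≈ 0.0057473 - 0.00017547*I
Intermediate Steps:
f(p) = -4 + √2*√p (f(p) = -4 + √(p + p) = -4 + √(2*p) = -4 + √2*√p)
J = -13/6 + 13*I*√6/6 (J = ((3 + (-4 + √2*√(-3)))*13)/6 = ((3 + (-4 + √2*(I*√3)))*13)/6 = ((3 + (-4 + I*√6))*13)/6 = ((-1 + I*√6)*13)/6 = (-13 + 13*I*√6)/6 = -13/6 + 13*I*√6/6 ≈ -2.1667 + 5.3072*I)
1/(((90 + 117) - 31) + J) = 1/(((90 + 117) - 31) + (-13/6 + 13*I*√6/6)) = 1/((207 - 31) + (-13/6 + 13*I*√6/6)) = 1/(176 + (-13/6 + 13*I*√6/6)) = 1/(1043/6 + 13*I*√6/6)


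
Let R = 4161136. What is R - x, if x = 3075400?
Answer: 1085736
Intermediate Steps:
R - x = 4161136 - 1*3075400 = 4161136 - 3075400 = 1085736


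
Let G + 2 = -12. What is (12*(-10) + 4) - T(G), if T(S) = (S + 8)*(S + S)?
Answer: -284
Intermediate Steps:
G = -14 (G = -2 - 12 = -14)
T(S) = 2*S*(8 + S) (T(S) = (8 + S)*(2*S) = 2*S*(8 + S))
(12*(-10) + 4) - T(G) = (12*(-10) + 4) - 2*(-14)*(8 - 14) = (-120 + 4) - 2*(-14)*(-6) = -116 - 1*168 = -116 - 168 = -284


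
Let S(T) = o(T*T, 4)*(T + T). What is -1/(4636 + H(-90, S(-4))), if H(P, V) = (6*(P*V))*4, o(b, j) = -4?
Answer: 1/64484 ≈ 1.5508e-5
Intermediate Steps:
S(T) = -8*T (S(T) = -4*(T + T) = -8*T)
H(P, V) = 24*P*V (H(P, V) = (6*P*V)*4 = 24*P*V)
-1/(4636 + H(-90, S(-4))) = -1/(4636 + 24*(-90)*(-8*(-4))) = -1/(4636 + 24*(-90)*32) = -1/(4636 - 69120) = -1/(-64484) = -1*(-1/64484) = 1/64484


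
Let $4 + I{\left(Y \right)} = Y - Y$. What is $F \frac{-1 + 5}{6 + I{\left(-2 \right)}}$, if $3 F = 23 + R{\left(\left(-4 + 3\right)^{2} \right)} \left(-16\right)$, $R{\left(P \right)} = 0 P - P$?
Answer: $26$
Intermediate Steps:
$I{\left(Y \right)} = -4$ ($I{\left(Y \right)} = -4 + \left(Y - Y\right) = -4 + 0 = -4$)
$R{\left(P \right)} = - P$ ($R{\left(P \right)} = 0 - P = - P$)
$F = 13$ ($F = \frac{23 + - \left(-4 + 3\right)^{2} \left(-16\right)}{3} = \frac{23 + - \left(-1\right)^{2} \left(-16\right)}{3} = \frac{23 + \left(-1\right) 1 \left(-16\right)}{3} = \frac{23 - -16}{3} = \frac{23 + 16}{3} = \frac{1}{3} \cdot 39 = 13$)
$F \frac{-1 + 5}{6 + I{\left(-2 \right)}} = 13 \frac{-1 + 5}{6 - 4} = 13 \cdot \frac{4}{2} = 13 \cdot 4 \cdot \frac{1}{2} = 13 \cdot 2 = 26$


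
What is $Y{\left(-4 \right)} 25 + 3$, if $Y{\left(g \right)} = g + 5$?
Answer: $28$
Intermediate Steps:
$Y{\left(g \right)} = 5 + g$
$Y{\left(-4 \right)} 25 + 3 = \left(5 - 4\right) 25 + 3 = 1 \cdot 25 + 3 = 25 + 3 = 28$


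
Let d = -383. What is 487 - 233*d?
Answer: 89726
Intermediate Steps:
487 - 233*d = 487 - 233*(-383) = 487 + 89239 = 89726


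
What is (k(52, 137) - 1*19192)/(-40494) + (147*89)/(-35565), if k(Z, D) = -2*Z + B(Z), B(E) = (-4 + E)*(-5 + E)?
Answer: 4235811/80009395 ≈ 0.052941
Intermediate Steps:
B(E) = (-5 + E)*(-4 + E)
k(Z, D) = 20 + Z² - 11*Z (k(Z, D) = -2*Z + (20 + Z² - 9*Z) = 20 + Z² - 11*Z)
(k(52, 137) - 1*19192)/(-40494) + (147*89)/(-35565) = ((20 + 52² - 11*52) - 1*19192)/(-40494) + (147*89)/(-35565) = ((20 + 2704 - 572) - 19192)*(-1/40494) + 13083*(-1/35565) = (2152 - 19192)*(-1/40494) - 4361/11855 = -17040*(-1/40494) - 4361/11855 = 2840/6749 - 4361/11855 = 4235811/80009395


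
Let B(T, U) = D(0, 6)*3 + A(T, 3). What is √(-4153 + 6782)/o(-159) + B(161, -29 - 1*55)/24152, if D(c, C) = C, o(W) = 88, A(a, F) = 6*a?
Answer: 123/3019 + √2629/88 ≈ 0.62340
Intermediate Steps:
B(T, U) = 18 + 6*T (B(T, U) = 6*3 + 6*T = 18 + 6*T)
√(-4153 + 6782)/o(-159) + B(161, -29 - 1*55)/24152 = √(-4153 + 6782)/88 + (18 + 6*161)/24152 = √2629*(1/88) + (18 + 966)*(1/24152) = √2629/88 + 984*(1/24152) = √2629/88 + 123/3019 = 123/3019 + √2629/88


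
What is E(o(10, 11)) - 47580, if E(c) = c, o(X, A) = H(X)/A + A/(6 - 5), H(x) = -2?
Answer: -523261/11 ≈ -47569.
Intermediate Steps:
o(X, A) = A - 2/A (o(X, A) = -2/A + A/(6 - 5) = -2/A + A/1 = -2/A + A*1 = -2/A + A = A - 2/A)
E(o(10, 11)) - 47580 = (11 - 2/11) - 47580 = 119/11 - 47580 = -523261/11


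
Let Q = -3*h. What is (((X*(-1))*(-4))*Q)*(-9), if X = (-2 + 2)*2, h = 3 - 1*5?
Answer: 0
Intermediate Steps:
h = -2 (h = 3 - 5 = -2)
X = 0 (X = 0*2 = 0)
Q = 6 (Q = -3*(-2) = 6)
(((X*(-1))*(-4))*Q)*(-9) = (((0*(-1))*(-4))*6)*(-9) = ((0*(-4))*6)*(-9) = (0*6)*(-9) = 0*(-9) = 0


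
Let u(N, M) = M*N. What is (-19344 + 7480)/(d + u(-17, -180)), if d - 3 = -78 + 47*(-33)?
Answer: -5932/717 ≈ -8.2734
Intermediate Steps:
d = -1626 (d = 3 + (-78 + 47*(-33)) = 3 + (-78 - 1551) = 3 - 1629 = -1626)
(-19344 + 7480)/(d + u(-17, -180)) = (-19344 + 7480)/(-1626 - 180*(-17)) = -11864/(-1626 + 3060) = -11864/1434 = -11864*1/1434 = -5932/717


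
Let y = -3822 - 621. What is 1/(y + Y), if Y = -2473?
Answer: -1/6916 ≈ -0.00014459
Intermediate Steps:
y = -4443
1/(y + Y) = 1/(-4443 - 2473) = 1/(-6916) = -1/6916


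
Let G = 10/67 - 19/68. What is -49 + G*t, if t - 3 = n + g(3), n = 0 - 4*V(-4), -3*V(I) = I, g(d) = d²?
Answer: -170398/3417 ≈ -49.868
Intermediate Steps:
V(I) = -I/3
G = -593/4556 (G = 10*(1/67) - 19*1/68 = 10/67 - 19/68 = -593/4556 ≈ -0.13016)
n = -16/3 (n = 0 - (-4)*(-4)/3 = 0 - 4*4/3 = 0 - 16/3 = -16/3 ≈ -5.3333)
t = 20/3 (t = 3 + (-16/3 + 3²) = 3 + (-16/3 + 9) = 3 + 11/3 = 20/3 ≈ 6.6667)
-49 + G*t = -49 - 593/4556*20/3 = -49 - 2965/3417 = -170398/3417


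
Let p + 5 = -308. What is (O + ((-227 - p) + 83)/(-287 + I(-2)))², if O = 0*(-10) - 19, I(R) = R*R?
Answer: 30758116/80089 ≈ 384.05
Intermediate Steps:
I(R) = R²
p = -313 (p = -5 - 308 = -313)
O = -19 (O = 0 - 19 = -19)
(O + ((-227 - p) + 83)/(-287 + I(-2)))² = (-19 + ((-227 - 1*(-313)) + 83)/(-287 + (-2)²))² = (-19 + ((-227 + 313) + 83)/(-287 + 4))² = (-19 + (86 + 83)/(-283))² = (-19 + 169*(-1/283))² = (-19 - 169/283)² = (-5546/283)² = 30758116/80089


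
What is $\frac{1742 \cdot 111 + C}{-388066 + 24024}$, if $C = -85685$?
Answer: $- \frac{107677}{364042} \approx -0.29578$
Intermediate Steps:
$\frac{1742 \cdot 111 + C}{-388066 + 24024} = \frac{1742 \cdot 111 - 85685}{-388066 + 24024} = \frac{193362 - 85685}{-364042} = 107677 \left(- \frac{1}{364042}\right) = - \frac{107677}{364042}$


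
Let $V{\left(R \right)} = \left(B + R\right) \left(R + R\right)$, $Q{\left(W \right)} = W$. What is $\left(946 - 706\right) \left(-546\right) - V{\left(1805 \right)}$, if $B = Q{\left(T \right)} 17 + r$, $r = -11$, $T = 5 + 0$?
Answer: $-6914230$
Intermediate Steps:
$T = 5$
$B = 74$ ($B = 5 \cdot 17 - 11 = 85 - 11 = 74$)
$V{\left(R \right)} = 2 R \left(74 + R\right)$ ($V{\left(R \right)} = \left(74 + R\right) \left(R + R\right) = \left(74 + R\right) 2 R = 2 R \left(74 + R\right)$)
$\left(946 - 706\right) \left(-546\right) - V{\left(1805 \right)} = \left(946 - 706\right) \left(-546\right) - 2 \cdot 1805 \left(74 + 1805\right) = 240 \left(-546\right) - 2 \cdot 1805 \cdot 1879 = -131040 - 6783190 = -6914230$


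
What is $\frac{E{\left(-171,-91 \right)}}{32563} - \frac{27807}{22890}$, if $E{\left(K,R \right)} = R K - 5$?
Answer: $- \frac{183134167}{248455690} \approx -0.73709$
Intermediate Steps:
$E{\left(K,R \right)} = -5 + K R$ ($E{\left(K,R \right)} = K R - 5 = -5 + K R$)
$\frac{E{\left(-171,-91 \right)}}{32563} - \frac{27807}{22890} = \frac{-5 - -15561}{32563} - \frac{27807}{22890} = \left(-5 + 15561\right) \frac{1}{32563} - \frac{9269}{7630} = 15556 \cdot \frac{1}{32563} - \frac{9269}{7630} = \frac{15556}{32563} - \frac{9269}{7630} = - \frac{183134167}{248455690}$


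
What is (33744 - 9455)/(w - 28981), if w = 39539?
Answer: 24289/10558 ≈ 2.3005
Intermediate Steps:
(33744 - 9455)/(w - 28981) = (33744 - 9455)/(39539 - 28981) = 24289/10558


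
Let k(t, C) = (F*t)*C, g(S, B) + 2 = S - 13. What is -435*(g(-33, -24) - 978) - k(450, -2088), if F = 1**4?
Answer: 1385910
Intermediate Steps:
F = 1
g(S, B) = -15 + S (g(S, B) = -2 + (S - 13) = -2 + (-13 + S) = -15 + S)
k(t, C) = C*t (k(t, C) = (1*t)*C = t*C = C*t)
-435*(g(-33, -24) - 978) - k(450, -2088) = -435*((-15 - 33) - 978) - (-2088)*450 = -435*(-48 - 978) - 1*(-939600) = -435*(-1026) + 939600 = 446310 + 939600 = 1385910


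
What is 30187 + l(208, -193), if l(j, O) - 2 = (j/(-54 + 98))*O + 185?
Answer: 324078/11 ≈ 29462.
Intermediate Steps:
l(j, O) = 187 + O*j/44 (l(j, O) = 2 + ((j/(-54 + 98))*O + 185) = 2 + ((j/44)*O + 185) = 2 + (O*j/44 + 185) = 2 + (185 + O*j/44) = 187 + O*j/44)
30187 + l(208, -193) = 30187 + (187 + (1/44)*(-193)*208) = 30187 + (187 - 10036/11) = 30187 - 7979/11 = 324078/11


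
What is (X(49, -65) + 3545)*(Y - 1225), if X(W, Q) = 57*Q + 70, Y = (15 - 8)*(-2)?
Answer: 111510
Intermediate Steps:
Y = -14 (Y = 7*(-2) = -14)
X(W, Q) = 70 + 57*Q
(X(49, -65) + 3545)*(Y - 1225) = ((70 + 57*(-65)) + 3545)*(-14 - 1225) = ((70 - 3705) + 3545)*(-1239) = (-3635 + 3545)*(-1239) = -90*(-1239) = 111510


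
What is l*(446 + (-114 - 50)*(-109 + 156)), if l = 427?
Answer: -3100874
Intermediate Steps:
l*(446 + (-114 - 50)*(-109 + 156)) = 427*(446 + (-114 - 50)*(-109 + 156)) = 427*(446 - 164*47) = 427*(446 - 7708) = 427*(-7262) = -3100874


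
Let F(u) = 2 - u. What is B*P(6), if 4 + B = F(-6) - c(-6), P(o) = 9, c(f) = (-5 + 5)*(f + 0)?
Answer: 36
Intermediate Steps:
c(f) = 0 (c(f) = 0*f = 0)
B = 4 (B = -4 + ((2 - 1*(-6)) - 1*0) = -4 + ((2 + 6) + 0) = -4 + (8 + 0) = -4 + 8 = 4)
B*P(6) = 4*9 = 36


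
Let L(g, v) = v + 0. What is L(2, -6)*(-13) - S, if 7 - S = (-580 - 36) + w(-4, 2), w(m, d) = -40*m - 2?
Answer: -387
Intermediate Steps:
L(g, v) = v
w(m, d) = -2 - 40*m
S = 465 (S = 7 - ((-580 - 36) + (-2 - 40*(-4))) = 7 - (-616 + (-2 + 160)) = 7 - (-616 + 158) = 7 - 1*(-458) = 7 + 458 = 465)
L(2, -6)*(-13) - S = -6*(-13) - 1*465 = 78 - 465 = -387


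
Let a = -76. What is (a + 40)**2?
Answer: 1296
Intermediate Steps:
(a + 40)**2 = (-76 + 40)**2 = (-36)**2 = 1296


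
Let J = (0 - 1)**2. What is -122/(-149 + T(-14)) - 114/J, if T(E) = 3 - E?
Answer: -7463/66 ≈ -113.08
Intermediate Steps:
J = 1 (J = (-1)**2 = 1)
-122/(-149 + T(-14)) - 114/J = -122/(-149 + (3 - 1*(-14))) - 114/1 = -122/(-149 + (3 + 14)) - 114*1 = -122/(-149 + 17) - 114 = -122/(-132) - 114 = -122*(-1/132) - 114 = 61/66 - 114 = -7463/66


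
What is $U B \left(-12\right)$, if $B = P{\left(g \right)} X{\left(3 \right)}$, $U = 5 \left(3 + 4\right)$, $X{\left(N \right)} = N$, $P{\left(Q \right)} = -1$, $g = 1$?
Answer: $1260$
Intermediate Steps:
$U = 35$ ($U = 5 \cdot 7 = 35$)
$B = -3$ ($B = \left(-1\right) 3 = -3$)
$U B \left(-12\right) = 35 \left(-3\right) \left(-12\right) = \left(-105\right) \left(-12\right) = 1260$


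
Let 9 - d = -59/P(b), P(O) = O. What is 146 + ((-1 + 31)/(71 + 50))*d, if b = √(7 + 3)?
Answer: 17936/121 + 177*√10/121 ≈ 152.86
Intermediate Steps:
b = √10 ≈ 3.1623
d = 9 + 59*√10/10 (d = 9 - (-59)/(√10) = 9 - (-59)*√10/10 = 9 + 59*√10/10 ≈ 27.657)
146 + ((-1 + 31)/(71 + 50))*d = 146 + ((-1 + 31)/(71 + 50))*(9 + 59*√10/10) = 146 + (30/121)*(9 + 59*√10/10) = 146 + (30*(1/121))*(9 + 59*√10/10) = 146 + 30*(9 + 59*√10/10)/121 = 146 + (270/121 + 177*√10/121) = 17936/121 + 177*√10/121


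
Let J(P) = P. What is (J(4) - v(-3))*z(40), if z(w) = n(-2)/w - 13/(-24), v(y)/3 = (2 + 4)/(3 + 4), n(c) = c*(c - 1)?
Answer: 83/84 ≈ 0.98810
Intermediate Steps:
n(c) = c*(-1 + c)
v(y) = 18/7 (v(y) = 3*((2 + 4)/(3 + 4)) = 3*(6/7) = 18/7)
z(w) = 13/24 + 6/w (z(w) = (-2*(-1 - 2))/w - 13/(-24) = (-2*(-3))/w - 13*(-1/24) = 6/w + 13/24 = 13/24 + 6/w)
(J(4) - v(-3))*z(40) = (4 - 1*18/7)*(13/24 + 6/40) = (4 - 18/7)*(13/24 + 6*(1/40)) = 10*(13/24 + 3/20)/7 = (10/7)*(83/120) = 83/84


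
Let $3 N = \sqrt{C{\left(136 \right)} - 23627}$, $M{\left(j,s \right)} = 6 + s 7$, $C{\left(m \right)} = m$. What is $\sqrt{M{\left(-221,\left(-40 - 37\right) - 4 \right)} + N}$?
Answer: $\frac{\sqrt{-5049 + 39 i \sqrt{139}}}{3} \approx 1.0774 + 23.71 i$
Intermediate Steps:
$M{\left(j,s \right)} = 6 + 7 s$
$N = \frac{13 i \sqrt{139}}{3}$ ($N = \frac{\sqrt{136 - 23627}}{3} = \frac{\sqrt{-23491}}{3} = \frac{13 i \sqrt{139}}{3} \approx 51.089 i$)
$\sqrt{M{\left(-221,\left(-40 - 37\right) - 4 \right)} + N} = \sqrt{\left(6 + 7 \left(\left(-40 - 37\right) - 4\right)\right) + \frac{13 i \sqrt{139}}{3}} = \sqrt{\left(6 + 7 \left(-77 - 4\right)\right) + \frac{13 i \sqrt{139}}{3}} = \sqrt{\left(6 + 7 \left(-81\right)\right) + \frac{13 i \sqrt{139}}{3}} = \sqrt{\left(6 - 567\right) + \frac{13 i \sqrt{139}}{3}} = \sqrt{-561 + \frac{13 i \sqrt{139}}{3}}$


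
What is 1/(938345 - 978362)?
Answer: -1/40017 ≈ -2.4989e-5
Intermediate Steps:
1/(938345 - 978362) = 1/(-40017) = -1/40017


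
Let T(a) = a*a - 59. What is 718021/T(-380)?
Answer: 718021/144341 ≈ 4.9745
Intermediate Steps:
T(a) = -59 + a**2 (T(a) = a**2 - 59 = -59 + a**2)
718021/T(-380) = 718021/(-59 + (-380)**2) = 718021/(-59 + 144400) = 718021/144341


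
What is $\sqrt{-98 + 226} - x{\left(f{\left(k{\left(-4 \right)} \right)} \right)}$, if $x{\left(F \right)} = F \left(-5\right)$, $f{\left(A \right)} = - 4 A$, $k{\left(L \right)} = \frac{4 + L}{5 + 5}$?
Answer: $8 \sqrt{2} \approx 11.314$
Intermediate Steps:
$k{\left(L \right)} = \frac{2}{5} + \frac{L}{10}$ ($k{\left(L \right)} = \frac{4 + L}{10} = \left(4 + L\right) \frac{1}{10} = \frac{2}{5} + \frac{L}{10}$)
$f{\left(A \right)} = - 4 A$
$x{\left(F \right)} = - 5 F$
$\sqrt{-98 + 226} - x{\left(f{\left(k{\left(-4 \right)} \right)} \right)} = \sqrt{-98 + 226} - - 5 \left(- 4 \left(\frac{2}{5} + \frac{1}{10} \left(-4\right)\right)\right) = \sqrt{128} - - 5 \left(- 4 \left(\frac{2}{5} - \frac{2}{5}\right)\right) = 8 \sqrt{2} - - 5 \left(\left(-4\right) 0\right) = 8 \sqrt{2} - \left(-5\right) 0 = 8 \sqrt{2} - 0 = 8 \sqrt{2} + 0 = 8 \sqrt{2}$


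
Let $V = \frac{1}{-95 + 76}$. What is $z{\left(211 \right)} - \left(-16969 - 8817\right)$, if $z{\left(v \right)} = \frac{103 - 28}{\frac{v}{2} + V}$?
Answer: $\frac{103327352}{4007} \approx 25787.0$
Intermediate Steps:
$V = - \frac{1}{19}$ ($V = \frac{1}{-19} = - \frac{1}{19} \approx -0.052632$)
$z{\left(v \right)} = \frac{75}{- \frac{1}{19} + \frac{v}{2}}$ ($z{\left(v \right)} = \frac{103 - 28}{\frac{v}{2} - \frac{1}{19}} = \frac{75}{v \frac{1}{2} - \frac{1}{19}} = \frac{75}{\frac{v}{2} - \frac{1}{19}} = \frac{75}{- \frac{1}{19} + \frac{v}{2}}$)
$z{\left(211 \right)} - \left(-16969 - 8817\right) = \frac{2850}{-2 + 19 \cdot 211} - \left(-16969 - 8817\right) = \frac{2850}{-2 + 4009} - -25786 = \frac{2850}{4007} + 25786 = \frac{103327352}{4007}$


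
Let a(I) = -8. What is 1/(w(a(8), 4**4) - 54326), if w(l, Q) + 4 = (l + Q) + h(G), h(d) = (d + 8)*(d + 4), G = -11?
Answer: -1/54061 ≈ -1.8498e-5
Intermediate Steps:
h(d) = (4 + d)*(8 + d) (h(d) = (8 + d)*(4 + d) = (4 + d)*(8 + d))
w(l, Q) = 17 + Q + l (w(l, Q) = -4 + ((l + Q) + (32 + (-11)**2 + 12*(-11))) = -4 + ((Q + l) + (32 + 121 - 132)) = -4 + ((Q + l) + 21) = -4 + (21 + Q + l) = 17 + Q + l)
1/(w(a(8), 4**4) - 54326) = 1/((17 + 4**4 - 8) - 54326) = 1/((17 + 256 - 8) - 54326) = 1/(265 - 54326) = 1/(-54061) = -1/54061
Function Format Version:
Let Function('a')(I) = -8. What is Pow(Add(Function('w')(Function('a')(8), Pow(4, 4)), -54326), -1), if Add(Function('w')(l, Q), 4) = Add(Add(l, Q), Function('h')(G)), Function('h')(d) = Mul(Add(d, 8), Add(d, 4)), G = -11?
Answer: Rational(-1, 54061) ≈ -1.8498e-5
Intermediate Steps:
Function('h')(d) = Mul(Add(4, d), Add(8, d)) (Function('h')(d) = Mul(Add(8, d), Add(4, d)) = Mul(Add(4, d), Add(8, d)))
Function('w')(l, Q) = Add(17, Q, l) (Function('w')(l, Q) = Add(-4, Add(Add(l, Q), Add(32, Pow(-11, 2), Mul(12, -11)))) = Add(-4, Add(Add(Q, l), Add(32, 121, -132))) = Add(-4, Add(Add(Q, l), 21)) = Add(-4, Add(21, Q, l)) = Add(17, Q, l))
Pow(Add(Function('w')(Function('a')(8), Pow(4, 4)), -54326), -1) = Pow(Add(Add(17, Pow(4, 4), -8), -54326), -1) = Pow(Add(Add(17, 256, -8), -54326), -1) = Pow(Add(265, -54326), -1) = Pow(-54061, -1) = Rational(-1, 54061)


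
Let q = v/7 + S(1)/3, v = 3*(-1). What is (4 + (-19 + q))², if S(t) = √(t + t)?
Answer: 105074/441 - 72*√2/7 ≈ 223.72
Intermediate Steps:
S(t) = √2*√t (S(t) = √(2*t) = √2*√t)
v = -3
q = -3/7 + √2/3 (q = -3/7 + (√2*√1)/3 = -3*⅐ + (√2*1)*(⅓) = -3/7 + √2*(⅓) = -3/7 + √2/3 ≈ 0.042833)
(4 + (-19 + q))² = (4 + (-19 + (-3/7 + √2/3)))² = (4 + (-136/7 + √2/3))² = (-108/7 + √2/3)²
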